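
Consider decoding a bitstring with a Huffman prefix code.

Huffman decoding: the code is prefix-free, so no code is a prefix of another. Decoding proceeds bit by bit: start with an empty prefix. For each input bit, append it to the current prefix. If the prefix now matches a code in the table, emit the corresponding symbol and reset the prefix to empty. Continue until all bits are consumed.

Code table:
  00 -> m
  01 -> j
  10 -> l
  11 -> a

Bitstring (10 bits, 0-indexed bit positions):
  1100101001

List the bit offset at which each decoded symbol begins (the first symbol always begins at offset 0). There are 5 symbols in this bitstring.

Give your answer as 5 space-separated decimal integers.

Bit 0: prefix='1' (no match yet)
Bit 1: prefix='11' -> emit 'a', reset
Bit 2: prefix='0' (no match yet)
Bit 3: prefix='00' -> emit 'm', reset
Bit 4: prefix='1' (no match yet)
Bit 5: prefix='10' -> emit 'l', reset
Bit 6: prefix='1' (no match yet)
Bit 7: prefix='10' -> emit 'l', reset
Bit 8: prefix='0' (no match yet)
Bit 9: prefix='01' -> emit 'j', reset

Answer: 0 2 4 6 8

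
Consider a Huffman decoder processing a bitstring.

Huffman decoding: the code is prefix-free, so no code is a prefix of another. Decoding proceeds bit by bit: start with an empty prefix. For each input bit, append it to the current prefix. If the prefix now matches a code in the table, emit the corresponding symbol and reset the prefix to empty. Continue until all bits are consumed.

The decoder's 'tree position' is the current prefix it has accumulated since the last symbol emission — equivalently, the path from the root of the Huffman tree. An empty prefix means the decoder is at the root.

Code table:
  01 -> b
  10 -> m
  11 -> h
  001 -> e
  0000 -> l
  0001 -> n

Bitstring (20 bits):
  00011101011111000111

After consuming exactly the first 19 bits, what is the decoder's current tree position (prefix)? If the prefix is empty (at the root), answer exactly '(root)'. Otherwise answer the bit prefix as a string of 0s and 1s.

Answer: 1

Derivation:
Bit 0: prefix='0' (no match yet)
Bit 1: prefix='00' (no match yet)
Bit 2: prefix='000' (no match yet)
Bit 3: prefix='0001' -> emit 'n', reset
Bit 4: prefix='1' (no match yet)
Bit 5: prefix='11' -> emit 'h', reset
Bit 6: prefix='0' (no match yet)
Bit 7: prefix='01' -> emit 'b', reset
Bit 8: prefix='0' (no match yet)
Bit 9: prefix='01' -> emit 'b', reset
Bit 10: prefix='1' (no match yet)
Bit 11: prefix='11' -> emit 'h', reset
Bit 12: prefix='1' (no match yet)
Bit 13: prefix='11' -> emit 'h', reset
Bit 14: prefix='0' (no match yet)
Bit 15: prefix='00' (no match yet)
Bit 16: prefix='000' (no match yet)
Bit 17: prefix='0001' -> emit 'n', reset
Bit 18: prefix='1' (no match yet)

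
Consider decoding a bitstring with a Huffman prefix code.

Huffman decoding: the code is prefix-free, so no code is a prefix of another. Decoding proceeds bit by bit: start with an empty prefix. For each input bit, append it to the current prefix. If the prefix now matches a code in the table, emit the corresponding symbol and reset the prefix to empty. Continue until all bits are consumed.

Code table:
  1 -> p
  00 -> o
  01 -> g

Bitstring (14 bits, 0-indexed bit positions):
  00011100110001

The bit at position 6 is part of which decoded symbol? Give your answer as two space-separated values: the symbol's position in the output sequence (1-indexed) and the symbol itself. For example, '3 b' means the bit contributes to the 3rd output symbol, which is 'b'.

Bit 0: prefix='0' (no match yet)
Bit 1: prefix='00' -> emit 'o', reset
Bit 2: prefix='0' (no match yet)
Bit 3: prefix='01' -> emit 'g', reset
Bit 4: prefix='1' -> emit 'p', reset
Bit 5: prefix='1' -> emit 'p', reset
Bit 6: prefix='0' (no match yet)
Bit 7: prefix='00' -> emit 'o', reset
Bit 8: prefix='1' -> emit 'p', reset
Bit 9: prefix='1' -> emit 'p', reset
Bit 10: prefix='0' (no match yet)

Answer: 5 o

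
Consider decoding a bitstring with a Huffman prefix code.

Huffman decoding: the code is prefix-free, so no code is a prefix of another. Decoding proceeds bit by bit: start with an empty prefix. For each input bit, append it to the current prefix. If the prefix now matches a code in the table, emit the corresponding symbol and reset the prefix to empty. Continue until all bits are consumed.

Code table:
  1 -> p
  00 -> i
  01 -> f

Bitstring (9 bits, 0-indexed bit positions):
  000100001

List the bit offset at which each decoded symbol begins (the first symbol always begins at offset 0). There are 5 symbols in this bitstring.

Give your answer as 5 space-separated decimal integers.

Bit 0: prefix='0' (no match yet)
Bit 1: prefix='00' -> emit 'i', reset
Bit 2: prefix='0' (no match yet)
Bit 3: prefix='01' -> emit 'f', reset
Bit 4: prefix='0' (no match yet)
Bit 5: prefix='00' -> emit 'i', reset
Bit 6: prefix='0' (no match yet)
Bit 7: prefix='00' -> emit 'i', reset
Bit 8: prefix='1' -> emit 'p', reset

Answer: 0 2 4 6 8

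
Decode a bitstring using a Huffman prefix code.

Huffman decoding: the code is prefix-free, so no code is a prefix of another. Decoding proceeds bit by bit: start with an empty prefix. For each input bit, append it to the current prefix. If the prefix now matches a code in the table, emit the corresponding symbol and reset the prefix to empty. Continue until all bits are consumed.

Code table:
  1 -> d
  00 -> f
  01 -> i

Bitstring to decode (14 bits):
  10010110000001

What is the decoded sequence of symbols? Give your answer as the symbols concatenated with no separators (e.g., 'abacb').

Answer: dfdidfffd

Derivation:
Bit 0: prefix='1' -> emit 'd', reset
Bit 1: prefix='0' (no match yet)
Bit 2: prefix='00' -> emit 'f', reset
Bit 3: prefix='1' -> emit 'd', reset
Bit 4: prefix='0' (no match yet)
Bit 5: prefix='01' -> emit 'i', reset
Bit 6: prefix='1' -> emit 'd', reset
Bit 7: prefix='0' (no match yet)
Bit 8: prefix='00' -> emit 'f', reset
Bit 9: prefix='0' (no match yet)
Bit 10: prefix='00' -> emit 'f', reset
Bit 11: prefix='0' (no match yet)
Bit 12: prefix='00' -> emit 'f', reset
Bit 13: prefix='1' -> emit 'd', reset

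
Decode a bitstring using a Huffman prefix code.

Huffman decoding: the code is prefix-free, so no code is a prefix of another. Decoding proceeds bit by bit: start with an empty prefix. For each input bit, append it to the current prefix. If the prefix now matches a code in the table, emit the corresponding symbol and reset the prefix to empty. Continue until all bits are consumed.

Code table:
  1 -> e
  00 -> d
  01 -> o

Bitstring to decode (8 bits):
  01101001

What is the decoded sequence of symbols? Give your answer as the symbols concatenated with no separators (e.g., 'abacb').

Bit 0: prefix='0' (no match yet)
Bit 1: prefix='01' -> emit 'o', reset
Bit 2: prefix='1' -> emit 'e', reset
Bit 3: prefix='0' (no match yet)
Bit 4: prefix='01' -> emit 'o', reset
Bit 5: prefix='0' (no match yet)
Bit 6: prefix='00' -> emit 'd', reset
Bit 7: prefix='1' -> emit 'e', reset

Answer: oeode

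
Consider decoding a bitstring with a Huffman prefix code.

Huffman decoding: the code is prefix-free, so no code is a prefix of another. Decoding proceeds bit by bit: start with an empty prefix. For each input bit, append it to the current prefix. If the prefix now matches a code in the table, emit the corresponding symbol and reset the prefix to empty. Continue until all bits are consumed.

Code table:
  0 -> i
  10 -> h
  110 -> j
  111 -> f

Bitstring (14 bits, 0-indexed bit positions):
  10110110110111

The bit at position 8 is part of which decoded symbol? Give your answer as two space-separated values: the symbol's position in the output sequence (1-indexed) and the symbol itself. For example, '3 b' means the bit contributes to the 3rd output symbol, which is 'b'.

Answer: 4 j

Derivation:
Bit 0: prefix='1' (no match yet)
Bit 1: prefix='10' -> emit 'h', reset
Bit 2: prefix='1' (no match yet)
Bit 3: prefix='11' (no match yet)
Bit 4: prefix='110' -> emit 'j', reset
Bit 5: prefix='1' (no match yet)
Bit 6: prefix='11' (no match yet)
Bit 7: prefix='110' -> emit 'j', reset
Bit 8: prefix='1' (no match yet)
Bit 9: prefix='11' (no match yet)
Bit 10: prefix='110' -> emit 'j', reset
Bit 11: prefix='1' (no match yet)
Bit 12: prefix='11' (no match yet)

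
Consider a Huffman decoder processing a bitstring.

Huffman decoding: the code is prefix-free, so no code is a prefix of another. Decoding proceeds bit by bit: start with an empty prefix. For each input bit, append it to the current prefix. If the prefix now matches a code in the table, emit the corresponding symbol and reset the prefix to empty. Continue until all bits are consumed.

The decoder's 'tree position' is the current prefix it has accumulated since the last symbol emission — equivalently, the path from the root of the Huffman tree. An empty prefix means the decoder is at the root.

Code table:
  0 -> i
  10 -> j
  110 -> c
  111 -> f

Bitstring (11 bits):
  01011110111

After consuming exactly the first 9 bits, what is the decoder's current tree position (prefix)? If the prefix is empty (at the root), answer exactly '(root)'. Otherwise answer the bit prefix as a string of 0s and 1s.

Answer: 1

Derivation:
Bit 0: prefix='0' -> emit 'i', reset
Bit 1: prefix='1' (no match yet)
Bit 2: prefix='10' -> emit 'j', reset
Bit 3: prefix='1' (no match yet)
Bit 4: prefix='11' (no match yet)
Bit 5: prefix='111' -> emit 'f', reset
Bit 6: prefix='1' (no match yet)
Bit 7: prefix='10' -> emit 'j', reset
Bit 8: prefix='1' (no match yet)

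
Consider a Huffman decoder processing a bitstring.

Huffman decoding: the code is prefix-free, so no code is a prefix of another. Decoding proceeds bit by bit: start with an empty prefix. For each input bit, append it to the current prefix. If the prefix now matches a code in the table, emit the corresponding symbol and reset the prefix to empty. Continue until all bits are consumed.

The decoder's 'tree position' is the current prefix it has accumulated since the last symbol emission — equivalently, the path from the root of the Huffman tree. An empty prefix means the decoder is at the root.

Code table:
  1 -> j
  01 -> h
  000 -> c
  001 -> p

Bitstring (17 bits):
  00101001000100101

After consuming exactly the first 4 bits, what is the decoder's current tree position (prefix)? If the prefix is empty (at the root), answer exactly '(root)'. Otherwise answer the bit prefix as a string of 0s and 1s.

Answer: 0

Derivation:
Bit 0: prefix='0' (no match yet)
Bit 1: prefix='00' (no match yet)
Bit 2: prefix='001' -> emit 'p', reset
Bit 3: prefix='0' (no match yet)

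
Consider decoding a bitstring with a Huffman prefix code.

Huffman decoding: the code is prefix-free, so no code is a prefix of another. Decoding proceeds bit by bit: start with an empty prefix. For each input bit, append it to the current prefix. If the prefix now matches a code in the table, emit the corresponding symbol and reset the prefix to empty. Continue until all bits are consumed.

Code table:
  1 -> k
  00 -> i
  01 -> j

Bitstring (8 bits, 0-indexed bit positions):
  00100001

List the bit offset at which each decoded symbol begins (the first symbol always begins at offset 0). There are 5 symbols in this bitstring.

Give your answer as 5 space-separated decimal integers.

Bit 0: prefix='0' (no match yet)
Bit 1: prefix='00' -> emit 'i', reset
Bit 2: prefix='1' -> emit 'k', reset
Bit 3: prefix='0' (no match yet)
Bit 4: prefix='00' -> emit 'i', reset
Bit 5: prefix='0' (no match yet)
Bit 6: prefix='00' -> emit 'i', reset
Bit 7: prefix='1' -> emit 'k', reset

Answer: 0 2 3 5 7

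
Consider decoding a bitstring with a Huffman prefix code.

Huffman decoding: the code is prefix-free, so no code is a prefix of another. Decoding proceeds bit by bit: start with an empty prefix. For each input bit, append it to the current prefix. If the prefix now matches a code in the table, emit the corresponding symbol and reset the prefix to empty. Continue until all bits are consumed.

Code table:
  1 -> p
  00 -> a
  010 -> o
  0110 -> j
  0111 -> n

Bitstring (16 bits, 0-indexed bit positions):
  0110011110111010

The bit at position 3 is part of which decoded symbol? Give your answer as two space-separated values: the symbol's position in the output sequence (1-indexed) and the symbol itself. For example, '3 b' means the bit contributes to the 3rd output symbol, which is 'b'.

Answer: 1 j

Derivation:
Bit 0: prefix='0' (no match yet)
Bit 1: prefix='01' (no match yet)
Bit 2: prefix='011' (no match yet)
Bit 3: prefix='0110' -> emit 'j', reset
Bit 4: prefix='0' (no match yet)
Bit 5: prefix='01' (no match yet)
Bit 6: prefix='011' (no match yet)
Bit 7: prefix='0111' -> emit 'n', reset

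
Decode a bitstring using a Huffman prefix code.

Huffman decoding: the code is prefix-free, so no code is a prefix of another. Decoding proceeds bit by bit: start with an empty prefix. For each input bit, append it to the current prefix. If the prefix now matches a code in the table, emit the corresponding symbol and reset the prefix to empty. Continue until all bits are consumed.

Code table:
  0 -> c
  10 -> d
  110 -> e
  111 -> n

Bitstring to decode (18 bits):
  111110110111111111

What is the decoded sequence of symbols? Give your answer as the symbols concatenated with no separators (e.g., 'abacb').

Answer: neennn

Derivation:
Bit 0: prefix='1' (no match yet)
Bit 1: prefix='11' (no match yet)
Bit 2: prefix='111' -> emit 'n', reset
Bit 3: prefix='1' (no match yet)
Bit 4: prefix='11' (no match yet)
Bit 5: prefix='110' -> emit 'e', reset
Bit 6: prefix='1' (no match yet)
Bit 7: prefix='11' (no match yet)
Bit 8: prefix='110' -> emit 'e', reset
Bit 9: prefix='1' (no match yet)
Bit 10: prefix='11' (no match yet)
Bit 11: prefix='111' -> emit 'n', reset
Bit 12: prefix='1' (no match yet)
Bit 13: prefix='11' (no match yet)
Bit 14: prefix='111' -> emit 'n', reset
Bit 15: prefix='1' (no match yet)
Bit 16: prefix='11' (no match yet)
Bit 17: prefix='111' -> emit 'n', reset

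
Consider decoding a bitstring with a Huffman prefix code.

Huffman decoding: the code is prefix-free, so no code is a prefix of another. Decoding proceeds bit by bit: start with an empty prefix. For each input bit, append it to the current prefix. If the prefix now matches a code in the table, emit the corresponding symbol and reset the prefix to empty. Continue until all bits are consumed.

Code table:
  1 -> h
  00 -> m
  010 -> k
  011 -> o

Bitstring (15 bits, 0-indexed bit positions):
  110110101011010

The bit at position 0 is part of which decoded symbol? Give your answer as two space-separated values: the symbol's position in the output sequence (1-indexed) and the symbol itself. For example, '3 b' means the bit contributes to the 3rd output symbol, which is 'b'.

Bit 0: prefix='1' -> emit 'h', reset
Bit 1: prefix='1' -> emit 'h', reset
Bit 2: prefix='0' (no match yet)
Bit 3: prefix='01' (no match yet)
Bit 4: prefix='011' -> emit 'o', reset

Answer: 1 h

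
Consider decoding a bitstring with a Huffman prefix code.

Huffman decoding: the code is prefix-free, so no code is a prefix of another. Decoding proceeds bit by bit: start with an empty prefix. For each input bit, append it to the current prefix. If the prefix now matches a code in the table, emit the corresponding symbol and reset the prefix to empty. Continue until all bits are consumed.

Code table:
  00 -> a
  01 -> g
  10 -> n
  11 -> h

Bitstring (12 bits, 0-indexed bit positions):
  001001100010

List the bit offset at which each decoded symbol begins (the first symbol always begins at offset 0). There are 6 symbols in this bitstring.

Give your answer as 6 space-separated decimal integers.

Answer: 0 2 4 6 8 10

Derivation:
Bit 0: prefix='0' (no match yet)
Bit 1: prefix='00' -> emit 'a', reset
Bit 2: prefix='1' (no match yet)
Bit 3: prefix='10' -> emit 'n', reset
Bit 4: prefix='0' (no match yet)
Bit 5: prefix='01' -> emit 'g', reset
Bit 6: prefix='1' (no match yet)
Bit 7: prefix='10' -> emit 'n', reset
Bit 8: prefix='0' (no match yet)
Bit 9: prefix='00' -> emit 'a', reset
Bit 10: prefix='1' (no match yet)
Bit 11: prefix='10' -> emit 'n', reset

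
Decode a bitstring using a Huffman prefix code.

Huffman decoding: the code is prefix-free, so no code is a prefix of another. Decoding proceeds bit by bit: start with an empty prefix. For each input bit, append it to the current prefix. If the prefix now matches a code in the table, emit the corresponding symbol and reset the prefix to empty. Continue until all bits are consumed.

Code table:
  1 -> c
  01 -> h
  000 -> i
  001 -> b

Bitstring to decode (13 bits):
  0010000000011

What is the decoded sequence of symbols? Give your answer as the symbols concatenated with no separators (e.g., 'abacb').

Answer: biibc

Derivation:
Bit 0: prefix='0' (no match yet)
Bit 1: prefix='00' (no match yet)
Bit 2: prefix='001' -> emit 'b', reset
Bit 3: prefix='0' (no match yet)
Bit 4: prefix='00' (no match yet)
Bit 5: prefix='000' -> emit 'i', reset
Bit 6: prefix='0' (no match yet)
Bit 7: prefix='00' (no match yet)
Bit 8: prefix='000' -> emit 'i', reset
Bit 9: prefix='0' (no match yet)
Bit 10: prefix='00' (no match yet)
Bit 11: prefix='001' -> emit 'b', reset
Bit 12: prefix='1' -> emit 'c', reset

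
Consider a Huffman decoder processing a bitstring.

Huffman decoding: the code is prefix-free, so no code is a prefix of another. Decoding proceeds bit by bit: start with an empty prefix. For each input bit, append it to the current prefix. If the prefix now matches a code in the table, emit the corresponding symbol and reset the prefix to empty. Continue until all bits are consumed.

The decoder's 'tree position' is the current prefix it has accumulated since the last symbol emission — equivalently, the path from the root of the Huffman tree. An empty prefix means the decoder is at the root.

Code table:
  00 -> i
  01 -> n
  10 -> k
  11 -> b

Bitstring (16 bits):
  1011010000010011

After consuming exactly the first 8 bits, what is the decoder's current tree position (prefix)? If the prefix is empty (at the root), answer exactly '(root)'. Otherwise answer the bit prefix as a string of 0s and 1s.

Answer: (root)

Derivation:
Bit 0: prefix='1' (no match yet)
Bit 1: prefix='10' -> emit 'k', reset
Bit 2: prefix='1' (no match yet)
Bit 3: prefix='11' -> emit 'b', reset
Bit 4: prefix='0' (no match yet)
Bit 5: prefix='01' -> emit 'n', reset
Bit 6: prefix='0' (no match yet)
Bit 7: prefix='00' -> emit 'i', reset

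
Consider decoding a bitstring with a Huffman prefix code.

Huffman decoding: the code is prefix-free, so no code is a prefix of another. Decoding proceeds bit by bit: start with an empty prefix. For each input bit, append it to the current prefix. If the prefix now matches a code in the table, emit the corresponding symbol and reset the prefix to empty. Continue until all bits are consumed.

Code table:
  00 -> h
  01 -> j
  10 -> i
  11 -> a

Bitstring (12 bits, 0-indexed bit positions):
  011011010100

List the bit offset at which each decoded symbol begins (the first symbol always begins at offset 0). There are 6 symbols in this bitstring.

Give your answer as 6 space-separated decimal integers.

Answer: 0 2 4 6 8 10

Derivation:
Bit 0: prefix='0' (no match yet)
Bit 1: prefix='01' -> emit 'j', reset
Bit 2: prefix='1' (no match yet)
Bit 3: prefix='10' -> emit 'i', reset
Bit 4: prefix='1' (no match yet)
Bit 5: prefix='11' -> emit 'a', reset
Bit 6: prefix='0' (no match yet)
Bit 7: prefix='01' -> emit 'j', reset
Bit 8: prefix='0' (no match yet)
Bit 9: prefix='01' -> emit 'j', reset
Bit 10: prefix='0' (no match yet)
Bit 11: prefix='00' -> emit 'h', reset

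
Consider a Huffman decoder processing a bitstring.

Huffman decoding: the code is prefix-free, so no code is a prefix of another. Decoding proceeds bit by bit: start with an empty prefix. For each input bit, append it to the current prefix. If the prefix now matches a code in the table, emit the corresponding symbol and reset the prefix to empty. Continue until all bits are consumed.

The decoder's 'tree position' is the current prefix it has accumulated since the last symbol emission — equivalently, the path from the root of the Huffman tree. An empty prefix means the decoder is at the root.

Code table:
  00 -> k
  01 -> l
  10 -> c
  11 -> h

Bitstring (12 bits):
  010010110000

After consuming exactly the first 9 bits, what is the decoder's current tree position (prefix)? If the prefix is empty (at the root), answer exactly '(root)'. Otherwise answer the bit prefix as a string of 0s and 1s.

Bit 0: prefix='0' (no match yet)
Bit 1: prefix='01' -> emit 'l', reset
Bit 2: prefix='0' (no match yet)
Bit 3: prefix='00' -> emit 'k', reset
Bit 4: prefix='1' (no match yet)
Bit 5: prefix='10' -> emit 'c', reset
Bit 6: prefix='1' (no match yet)
Bit 7: prefix='11' -> emit 'h', reset
Bit 8: prefix='0' (no match yet)

Answer: 0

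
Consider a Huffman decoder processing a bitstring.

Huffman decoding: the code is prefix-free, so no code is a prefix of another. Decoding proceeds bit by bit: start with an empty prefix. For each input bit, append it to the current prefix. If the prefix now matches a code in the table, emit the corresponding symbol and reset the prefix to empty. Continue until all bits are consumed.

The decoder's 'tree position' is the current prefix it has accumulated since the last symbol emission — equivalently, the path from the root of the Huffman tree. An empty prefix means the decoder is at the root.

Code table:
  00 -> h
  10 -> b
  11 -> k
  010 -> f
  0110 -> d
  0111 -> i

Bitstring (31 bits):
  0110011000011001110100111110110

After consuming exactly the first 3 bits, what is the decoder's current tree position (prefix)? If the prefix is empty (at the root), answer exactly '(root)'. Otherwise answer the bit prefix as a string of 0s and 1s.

Answer: 011

Derivation:
Bit 0: prefix='0' (no match yet)
Bit 1: prefix='01' (no match yet)
Bit 2: prefix='011' (no match yet)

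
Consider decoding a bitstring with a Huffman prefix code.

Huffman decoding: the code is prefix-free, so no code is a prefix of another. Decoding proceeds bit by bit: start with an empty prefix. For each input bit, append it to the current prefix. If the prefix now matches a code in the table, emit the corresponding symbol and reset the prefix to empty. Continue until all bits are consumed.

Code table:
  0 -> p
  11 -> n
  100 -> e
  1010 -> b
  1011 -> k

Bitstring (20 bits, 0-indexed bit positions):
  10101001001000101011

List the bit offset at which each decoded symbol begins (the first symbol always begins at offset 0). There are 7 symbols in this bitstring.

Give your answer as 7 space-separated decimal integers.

Answer: 0 4 7 10 13 14 18

Derivation:
Bit 0: prefix='1' (no match yet)
Bit 1: prefix='10' (no match yet)
Bit 2: prefix='101' (no match yet)
Bit 3: prefix='1010' -> emit 'b', reset
Bit 4: prefix='1' (no match yet)
Bit 5: prefix='10' (no match yet)
Bit 6: prefix='100' -> emit 'e', reset
Bit 7: prefix='1' (no match yet)
Bit 8: prefix='10' (no match yet)
Bit 9: prefix='100' -> emit 'e', reset
Bit 10: prefix='1' (no match yet)
Bit 11: prefix='10' (no match yet)
Bit 12: prefix='100' -> emit 'e', reset
Bit 13: prefix='0' -> emit 'p', reset
Bit 14: prefix='1' (no match yet)
Bit 15: prefix='10' (no match yet)
Bit 16: prefix='101' (no match yet)
Bit 17: prefix='1010' -> emit 'b', reset
Bit 18: prefix='1' (no match yet)
Bit 19: prefix='11' -> emit 'n', reset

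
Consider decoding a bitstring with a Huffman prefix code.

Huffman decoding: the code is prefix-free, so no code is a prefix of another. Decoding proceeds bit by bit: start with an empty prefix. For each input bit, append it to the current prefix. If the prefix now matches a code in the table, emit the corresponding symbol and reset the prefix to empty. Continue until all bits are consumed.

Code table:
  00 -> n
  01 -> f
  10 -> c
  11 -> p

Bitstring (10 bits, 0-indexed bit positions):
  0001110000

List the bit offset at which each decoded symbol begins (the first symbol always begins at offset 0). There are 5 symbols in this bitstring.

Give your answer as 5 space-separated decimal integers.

Answer: 0 2 4 6 8

Derivation:
Bit 0: prefix='0' (no match yet)
Bit 1: prefix='00' -> emit 'n', reset
Bit 2: prefix='0' (no match yet)
Bit 3: prefix='01' -> emit 'f', reset
Bit 4: prefix='1' (no match yet)
Bit 5: prefix='11' -> emit 'p', reset
Bit 6: prefix='0' (no match yet)
Bit 7: prefix='00' -> emit 'n', reset
Bit 8: prefix='0' (no match yet)
Bit 9: prefix='00' -> emit 'n', reset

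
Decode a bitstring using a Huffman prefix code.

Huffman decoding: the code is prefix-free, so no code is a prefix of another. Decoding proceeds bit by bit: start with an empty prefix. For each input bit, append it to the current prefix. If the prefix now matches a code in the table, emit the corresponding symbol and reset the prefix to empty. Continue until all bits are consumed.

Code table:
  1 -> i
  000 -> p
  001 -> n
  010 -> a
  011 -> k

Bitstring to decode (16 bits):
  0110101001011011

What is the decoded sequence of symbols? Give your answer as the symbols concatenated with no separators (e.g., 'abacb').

Bit 0: prefix='0' (no match yet)
Bit 1: prefix='01' (no match yet)
Bit 2: prefix='011' -> emit 'k', reset
Bit 3: prefix='0' (no match yet)
Bit 4: prefix='01' (no match yet)
Bit 5: prefix='010' -> emit 'a', reset
Bit 6: prefix='1' -> emit 'i', reset
Bit 7: prefix='0' (no match yet)
Bit 8: prefix='00' (no match yet)
Bit 9: prefix='001' -> emit 'n', reset
Bit 10: prefix='0' (no match yet)
Bit 11: prefix='01' (no match yet)
Bit 12: prefix='011' -> emit 'k', reset
Bit 13: prefix='0' (no match yet)
Bit 14: prefix='01' (no match yet)
Bit 15: prefix='011' -> emit 'k', reset

Answer: kainkk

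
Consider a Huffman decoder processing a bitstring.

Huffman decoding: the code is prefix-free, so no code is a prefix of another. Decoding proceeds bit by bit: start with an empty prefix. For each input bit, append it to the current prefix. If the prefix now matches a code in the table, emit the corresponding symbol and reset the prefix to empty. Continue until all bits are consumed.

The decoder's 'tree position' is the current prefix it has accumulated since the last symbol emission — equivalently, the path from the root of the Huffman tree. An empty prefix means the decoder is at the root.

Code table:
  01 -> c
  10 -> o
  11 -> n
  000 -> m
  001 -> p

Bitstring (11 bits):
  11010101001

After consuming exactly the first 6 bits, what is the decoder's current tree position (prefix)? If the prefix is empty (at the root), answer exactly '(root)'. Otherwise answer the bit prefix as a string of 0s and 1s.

Answer: (root)

Derivation:
Bit 0: prefix='1' (no match yet)
Bit 1: prefix='11' -> emit 'n', reset
Bit 2: prefix='0' (no match yet)
Bit 3: prefix='01' -> emit 'c', reset
Bit 4: prefix='0' (no match yet)
Bit 5: prefix='01' -> emit 'c', reset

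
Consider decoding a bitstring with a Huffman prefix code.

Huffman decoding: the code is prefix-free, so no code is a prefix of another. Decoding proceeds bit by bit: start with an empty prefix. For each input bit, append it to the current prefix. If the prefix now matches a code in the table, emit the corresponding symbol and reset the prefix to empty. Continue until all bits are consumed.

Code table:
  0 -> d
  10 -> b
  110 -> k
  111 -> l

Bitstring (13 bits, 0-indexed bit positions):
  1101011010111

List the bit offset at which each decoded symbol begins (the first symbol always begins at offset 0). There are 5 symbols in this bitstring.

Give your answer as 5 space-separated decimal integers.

Answer: 0 3 5 8 10

Derivation:
Bit 0: prefix='1' (no match yet)
Bit 1: prefix='11' (no match yet)
Bit 2: prefix='110' -> emit 'k', reset
Bit 3: prefix='1' (no match yet)
Bit 4: prefix='10' -> emit 'b', reset
Bit 5: prefix='1' (no match yet)
Bit 6: prefix='11' (no match yet)
Bit 7: prefix='110' -> emit 'k', reset
Bit 8: prefix='1' (no match yet)
Bit 9: prefix='10' -> emit 'b', reset
Bit 10: prefix='1' (no match yet)
Bit 11: prefix='11' (no match yet)
Bit 12: prefix='111' -> emit 'l', reset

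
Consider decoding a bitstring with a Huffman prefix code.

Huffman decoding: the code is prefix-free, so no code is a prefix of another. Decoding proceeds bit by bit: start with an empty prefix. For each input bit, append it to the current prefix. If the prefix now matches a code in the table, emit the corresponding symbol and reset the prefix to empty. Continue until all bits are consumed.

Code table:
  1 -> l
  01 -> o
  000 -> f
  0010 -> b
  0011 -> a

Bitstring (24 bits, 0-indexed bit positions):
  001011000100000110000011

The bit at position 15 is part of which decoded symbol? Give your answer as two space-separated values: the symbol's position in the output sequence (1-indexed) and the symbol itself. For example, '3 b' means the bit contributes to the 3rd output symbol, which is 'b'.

Bit 0: prefix='0' (no match yet)
Bit 1: prefix='00' (no match yet)
Bit 2: prefix='001' (no match yet)
Bit 3: prefix='0010' -> emit 'b', reset
Bit 4: prefix='1' -> emit 'l', reset
Bit 5: prefix='1' -> emit 'l', reset
Bit 6: prefix='0' (no match yet)
Bit 7: prefix='00' (no match yet)
Bit 8: prefix='000' -> emit 'f', reset
Bit 9: prefix='1' -> emit 'l', reset
Bit 10: prefix='0' (no match yet)
Bit 11: prefix='00' (no match yet)
Bit 12: prefix='000' -> emit 'f', reset
Bit 13: prefix='0' (no match yet)
Bit 14: prefix='00' (no match yet)
Bit 15: prefix='001' (no match yet)
Bit 16: prefix='0011' -> emit 'a', reset
Bit 17: prefix='0' (no match yet)
Bit 18: prefix='00' (no match yet)
Bit 19: prefix='000' -> emit 'f', reset

Answer: 7 a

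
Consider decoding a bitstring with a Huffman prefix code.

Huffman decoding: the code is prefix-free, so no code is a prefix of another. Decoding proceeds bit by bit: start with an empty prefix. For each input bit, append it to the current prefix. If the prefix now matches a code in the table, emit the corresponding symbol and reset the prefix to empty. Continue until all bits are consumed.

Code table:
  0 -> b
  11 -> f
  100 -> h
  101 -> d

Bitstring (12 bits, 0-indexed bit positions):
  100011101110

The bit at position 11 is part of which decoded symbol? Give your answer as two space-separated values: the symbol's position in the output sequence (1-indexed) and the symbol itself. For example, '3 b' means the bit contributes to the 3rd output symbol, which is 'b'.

Answer: 6 b

Derivation:
Bit 0: prefix='1' (no match yet)
Bit 1: prefix='10' (no match yet)
Bit 2: prefix='100' -> emit 'h', reset
Bit 3: prefix='0' -> emit 'b', reset
Bit 4: prefix='1' (no match yet)
Bit 5: prefix='11' -> emit 'f', reset
Bit 6: prefix='1' (no match yet)
Bit 7: prefix='10' (no match yet)
Bit 8: prefix='101' -> emit 'd', reset
Bit 9: prefix='1' (no match yet)
Bit 10: prefix='11' -> emit 'f', reset
Bit 11: prefix='0' -> emit 'b', reset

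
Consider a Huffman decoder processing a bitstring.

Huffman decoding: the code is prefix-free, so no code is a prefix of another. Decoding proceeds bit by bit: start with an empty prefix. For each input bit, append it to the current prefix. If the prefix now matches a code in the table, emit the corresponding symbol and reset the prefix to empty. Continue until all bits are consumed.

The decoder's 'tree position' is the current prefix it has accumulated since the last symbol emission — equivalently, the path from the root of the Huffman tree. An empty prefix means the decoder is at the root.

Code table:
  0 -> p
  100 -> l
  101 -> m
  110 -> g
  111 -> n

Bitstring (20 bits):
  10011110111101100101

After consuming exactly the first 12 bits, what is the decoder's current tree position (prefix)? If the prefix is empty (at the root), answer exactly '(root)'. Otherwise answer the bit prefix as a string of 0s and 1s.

Bit 0: prefix='1' (no match yet)
Bit 1: prefix='10' (no match yet)
Bit 2: prefix='100' -> emit 'l', reset
Bit 3: prefix='1' (no match yet)
Bit 4: prefix='11' (no match yet)
Bit 5: prefix='111' -> emit 'n', reset
Bit 6: prefix='1' (no match yet)
Bit 7: prefix='10' (no match yet)
Bit 8: prefix='101' -> emit 'm', reset
Bit 9: prefix='1' (no match yet)
Bit 10: prefix='11' (no match yet)
Bit 11: prefix='111' -> emit 'n', reset

Answer: (root)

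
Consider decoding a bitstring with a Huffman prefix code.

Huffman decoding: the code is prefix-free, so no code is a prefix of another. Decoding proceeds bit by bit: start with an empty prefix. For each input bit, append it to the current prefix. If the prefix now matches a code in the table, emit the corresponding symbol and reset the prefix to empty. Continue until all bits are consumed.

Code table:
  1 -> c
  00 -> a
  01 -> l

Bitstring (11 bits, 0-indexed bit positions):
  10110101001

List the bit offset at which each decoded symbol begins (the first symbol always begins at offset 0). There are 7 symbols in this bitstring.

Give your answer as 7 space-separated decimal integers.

Answer: 0 1 3 4 6 8 10

Derivation:
Bit 0: prefix='1' -> emit 'c', reset
Bit 1: prefix='0' (no match yet)
Bit 2: prefix='01' -> emit 'l', reset
Bit 3: prefix='1' -> emit 'c', reset
Bit 4: prefix='0' (no match yet)
Bit 5: prefix='01' -> emit 'l', reset
Bit 6: prefix='0' (no match yet)
Bit 7: prefix='01' -> emit 'l', reset
Bit 8: prefix='0' (no match yet)
Bit 9: prefix='00' -> emit 'a', reset
Bit 10: prefix='1' -> emit 'c', reset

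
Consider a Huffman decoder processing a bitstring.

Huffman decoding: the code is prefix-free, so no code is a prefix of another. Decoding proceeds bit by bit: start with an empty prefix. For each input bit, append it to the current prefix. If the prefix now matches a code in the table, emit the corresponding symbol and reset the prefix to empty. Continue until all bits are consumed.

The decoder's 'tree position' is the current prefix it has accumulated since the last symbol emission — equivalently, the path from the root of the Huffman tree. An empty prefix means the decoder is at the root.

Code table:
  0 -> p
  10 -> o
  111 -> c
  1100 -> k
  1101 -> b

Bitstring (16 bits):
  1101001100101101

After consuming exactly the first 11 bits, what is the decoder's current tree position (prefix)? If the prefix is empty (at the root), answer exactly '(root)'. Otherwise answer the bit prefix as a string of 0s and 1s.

Answer: 1

Derivation:
Bit 0: prefix='1' (no match yet)
Bit 1: prefix='11' (no match yet)
Bit 2: prefix='110' (no match yet)
Bit 3: prefix='1101' -> emit 'b', reset
Bit 4: prefix='0' -> emit 'p', reset
Bit 5: prefix='0' -> emit 'p', reset
Bit 6: prefix='1' (no match yet)
Bit 7: prefix='11' (no match yet)
Bit 8: prefix='110' (no match yet)
Bit 9: prefix='1100' -> emit 'k', reset
Bit 10: prefix='1' (no match yet)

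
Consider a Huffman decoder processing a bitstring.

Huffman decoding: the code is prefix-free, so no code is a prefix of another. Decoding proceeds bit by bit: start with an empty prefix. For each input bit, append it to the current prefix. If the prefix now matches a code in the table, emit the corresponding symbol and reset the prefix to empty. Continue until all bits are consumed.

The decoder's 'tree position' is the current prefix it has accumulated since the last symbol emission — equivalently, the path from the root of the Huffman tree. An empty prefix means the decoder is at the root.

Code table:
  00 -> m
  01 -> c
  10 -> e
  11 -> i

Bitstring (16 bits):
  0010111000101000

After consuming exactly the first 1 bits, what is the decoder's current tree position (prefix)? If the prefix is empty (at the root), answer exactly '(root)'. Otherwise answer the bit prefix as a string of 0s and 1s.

Answer: 0

Derivation:
Bit 0: prefix='0' (no match yet)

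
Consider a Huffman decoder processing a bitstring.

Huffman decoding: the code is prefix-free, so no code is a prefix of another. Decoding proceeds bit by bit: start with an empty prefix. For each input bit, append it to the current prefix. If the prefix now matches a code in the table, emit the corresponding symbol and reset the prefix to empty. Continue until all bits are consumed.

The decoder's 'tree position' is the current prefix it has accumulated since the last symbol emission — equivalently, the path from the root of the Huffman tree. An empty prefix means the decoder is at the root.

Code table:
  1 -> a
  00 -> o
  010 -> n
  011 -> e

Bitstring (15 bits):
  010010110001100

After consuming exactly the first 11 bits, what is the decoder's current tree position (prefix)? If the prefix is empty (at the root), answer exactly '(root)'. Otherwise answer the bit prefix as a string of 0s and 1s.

Bit 0: prefix='0' (no match yet)
Bit 1: prefix='01' (no match yet)
Bit 2: prefix='010' -> emit 'n', reset
Bit 3: prefix='0' (no match yet)
Bit 4: prefix='01' (no match yet)
Bit 5: prefix='010' -> emit 'n', reset
Bit 6: prefix='1' -> emit 'a', reset
Bit 7: prefix='1' -> emit 'a', reset
Bit 8: prefix='0' (no match yet)
Bit 9: prefix='00' -> emit 'o', reset
Bit 10: prefix='0' (no match yet)

Answer: 0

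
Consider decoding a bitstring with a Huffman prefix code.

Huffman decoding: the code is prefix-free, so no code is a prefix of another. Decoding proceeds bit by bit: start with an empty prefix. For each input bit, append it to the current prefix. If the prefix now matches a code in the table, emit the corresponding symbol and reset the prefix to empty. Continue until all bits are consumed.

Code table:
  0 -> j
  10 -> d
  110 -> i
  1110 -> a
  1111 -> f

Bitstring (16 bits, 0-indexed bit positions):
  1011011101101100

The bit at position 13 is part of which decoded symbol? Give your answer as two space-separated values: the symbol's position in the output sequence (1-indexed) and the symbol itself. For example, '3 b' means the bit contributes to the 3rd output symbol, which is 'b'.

Answer: 5 i

Derivation:
Bit 0: prefix='1' (no match yet)
Bit 1: prefix='10' -> emit 'd', reset
Bit 2: prefix='1' (no match yet)
Bit 3: prefix='11' (no match yet)
Bit 4: prefix='110' -> emit 'i', reset
Bit 5: prefix='1' (no match yet)
Bit 6: prefix='11' (no match yet)
Bit 7: prefix='111' (no match yet)
Bit 8: prefix='1110' -> emit 'a', reset
Bit 9: prefix='1' (no match yet)
Bit 10: prefix='11' (no match yet)
Bit 11: prefix='110' -> emit 'i', reset
Bit 12: prefix='1' (no match yet)
Bit 13: prefix='11' (no match yet)
Bit 14: prefix='110' -> emit 'i', reset
Bit 15: prefix='0' -> emit 'j', reset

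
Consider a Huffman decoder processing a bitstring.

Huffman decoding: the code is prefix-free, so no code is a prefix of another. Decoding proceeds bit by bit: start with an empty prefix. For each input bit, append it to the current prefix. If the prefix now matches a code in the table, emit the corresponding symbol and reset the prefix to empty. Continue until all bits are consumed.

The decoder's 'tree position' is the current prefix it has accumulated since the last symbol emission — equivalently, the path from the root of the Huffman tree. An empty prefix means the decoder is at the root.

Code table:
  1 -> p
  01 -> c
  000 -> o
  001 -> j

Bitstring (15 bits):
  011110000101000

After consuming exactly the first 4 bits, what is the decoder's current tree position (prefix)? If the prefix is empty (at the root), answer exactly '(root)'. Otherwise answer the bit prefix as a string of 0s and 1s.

Bit 0: prefix='0' (no match yet)
Bit 1: prefix='01' -> emit 'c', reset
Bit 2: prefix='1' -> emit 'p', reset
Bit 3: prefix='1' -> emit 'p', reset

Answer: (root)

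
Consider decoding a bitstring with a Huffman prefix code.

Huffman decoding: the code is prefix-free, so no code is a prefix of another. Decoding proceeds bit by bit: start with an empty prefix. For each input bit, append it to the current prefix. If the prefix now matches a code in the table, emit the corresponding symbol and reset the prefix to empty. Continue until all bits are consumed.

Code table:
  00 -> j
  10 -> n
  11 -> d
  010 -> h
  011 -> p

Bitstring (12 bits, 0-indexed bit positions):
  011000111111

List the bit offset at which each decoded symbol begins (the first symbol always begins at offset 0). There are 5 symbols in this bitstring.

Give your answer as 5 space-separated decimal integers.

Bit 0: prefix='0' (no match yet)
Bit 1: prefix='01' (no match yet)
Bit 2: prefix='011' -> emit 'p', reset
Bit 3: prefix='0' (no match yet)
Bit 4: prefix='00' -> emit 'j', reset
Bit 5: prefix='0' (no match yet)
Bit 6: prefix='01' (no match yet)
Bit 7: prefix='011' -> emit 'p', reset
Bit 8: prefix='1' (no match yet)
Bit 9: prefix='11' -> emit 'd', reset
Bit 10: prefix='1' (no match yet)
Bit 11: prefix='11' -> emit 'd', reset

Answer: 0 3 5 8 10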